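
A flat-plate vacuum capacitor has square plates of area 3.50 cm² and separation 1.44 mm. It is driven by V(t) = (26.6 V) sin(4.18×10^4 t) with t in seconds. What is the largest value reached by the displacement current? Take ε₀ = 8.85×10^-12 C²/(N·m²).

The displacement current equals the conduction current C dV/dt, which peaks at C V₀ ω.
With C = ε₀A/d = (8.85×10^-12)(3.50×10^-4)/(1.44×10^-3) = 2.151×10^-12 F and ω = 4.18×10^4 rad/s, I_d,max = (2.151×10^-12)(26.6)(4.18×10^4) = 2.39×10^-6 A.

2.39×10^-6 A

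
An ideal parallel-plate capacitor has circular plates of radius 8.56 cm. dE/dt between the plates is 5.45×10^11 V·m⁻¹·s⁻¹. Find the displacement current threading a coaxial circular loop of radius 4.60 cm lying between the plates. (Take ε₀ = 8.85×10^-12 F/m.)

0.0321 A

I_d = ε₀ dΦ_E/dt = ε₀ πR² (dE/dt) = (8.85×10^-12)(0.02302)(5.45×10^11) = 0.1110 A through the full plate area.
The field is uniform, so I_d,enc = I_d (r/R)² = (0.1110)(4.60/8.56)² = 0.0321 A.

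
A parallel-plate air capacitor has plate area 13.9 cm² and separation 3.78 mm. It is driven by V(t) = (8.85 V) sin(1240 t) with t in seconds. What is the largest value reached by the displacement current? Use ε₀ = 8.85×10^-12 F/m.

3.57×10^-8 A

C = ε₀A/d = (8.85×10^-12)(1.39×10^-3)/(3.78×10^-3) = 3.254×10^-12 F; ω = 1240 rad/s.
I_d = C dV/dt, so |I_d|_max = C V₀ ω = (3.254×10^-12)(8.85)(1240) = 3.57×10^-8 A.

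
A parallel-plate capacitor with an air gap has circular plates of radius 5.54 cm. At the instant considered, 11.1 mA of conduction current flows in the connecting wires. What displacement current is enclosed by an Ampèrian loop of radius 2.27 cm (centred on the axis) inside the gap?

1.86×10^-3 A

By continuity the displacement current in the gap matches the conduction current: I_d = 0.0111 A.
Since J_d is uniform, the enclosed fraction is (r/R)² = 0.1679, giving I_d,enc = 1.86×10^-3 A.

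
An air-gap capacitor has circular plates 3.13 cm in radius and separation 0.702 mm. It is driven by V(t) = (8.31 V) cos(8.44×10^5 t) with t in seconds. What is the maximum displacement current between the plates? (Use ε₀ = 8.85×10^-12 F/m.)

(dE/dt)_max = V₀ω/d = 9.991×10^9 V/(m·s); ω = 8.44×10^5 rad/s.
I_d,max = ε₀ A (dE/dt)_max = (8.85×10^-12)(3.078×10^-3)(9.991×10^9) = 2.72×10^-4 A.

2.72×10^-4 A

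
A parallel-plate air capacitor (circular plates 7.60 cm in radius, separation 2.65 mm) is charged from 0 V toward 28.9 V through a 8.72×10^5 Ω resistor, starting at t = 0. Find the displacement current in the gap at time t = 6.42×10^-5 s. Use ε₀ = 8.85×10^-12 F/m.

C = ε₀A/d = (8.85×10^-12)(0.01815)/(2.65×10^-3) = 6.061×10^-11 F, so τ = RC = 5.285×10^-5 s.
The conduction current is I(t) = (V₀/R) e^(−t/τ), and the displacement current between the plates equals it.
t/τ = 1.215; I_d = (28.9/8.72×10^5) · e^(−1.215) = (3.314×10^-5)(0.2967) = 9.83×10^-6 A.

9.83×10^-6 A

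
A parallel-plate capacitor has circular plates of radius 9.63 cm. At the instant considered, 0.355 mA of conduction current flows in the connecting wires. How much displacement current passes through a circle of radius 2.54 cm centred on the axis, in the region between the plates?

Between the plates the displacement current equals the wire current: I_d = 0.355 mA = 3.55×10^-4 A.
The field is uniform, so I_d,enc = I_d (r/R)² = (3.55×10^-4)(2.54/9.63)² = 2.47×10^-5 A.

2.47×10^-5 A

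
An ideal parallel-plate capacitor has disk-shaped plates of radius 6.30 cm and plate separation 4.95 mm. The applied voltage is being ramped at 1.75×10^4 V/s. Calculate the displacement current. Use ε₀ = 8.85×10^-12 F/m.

C = ε₀A/d = (8.85×10^-12)(0.01247)/(4.95×10^-3) = 2.229×10^-11 F.
I_d = C dV/dt = (2.229×10^-11)(1.75×10^4) = 3.90×10^-7 A.

3.90×10^-7 A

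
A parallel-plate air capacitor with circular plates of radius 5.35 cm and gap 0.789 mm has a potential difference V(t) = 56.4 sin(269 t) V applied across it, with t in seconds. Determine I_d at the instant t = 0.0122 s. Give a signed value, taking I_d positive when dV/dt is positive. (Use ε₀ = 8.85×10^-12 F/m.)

dV/dt = (56.4)(269)·cos(3.2818) = -1.502×10^4 V/s.
I_d = C dV/dt with C = ε₀A/d = (8.85×10^-12)(8.992×10^-3)/(7.89×10^-4) = 1.009×10^-10 F, so I_d = (1.009×10^-10)(-1.502×10^4) = -1.52×10^-6 A.

-1.52×10^-6 A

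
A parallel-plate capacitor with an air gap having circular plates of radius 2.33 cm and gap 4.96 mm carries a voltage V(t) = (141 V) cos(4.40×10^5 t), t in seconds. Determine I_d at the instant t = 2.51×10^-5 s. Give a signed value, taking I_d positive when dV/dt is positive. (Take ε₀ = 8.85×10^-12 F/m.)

C = ε₀A/d = (8.85×10^-12)(1.706×10^-3)/(4.96×10^-3) = 3.044×10^-12 F. dV/dt = V₀ω·−sin(ωt); at ωt = 11.044 rad this factor is 0.9988.
I_d = C dV/dt = (3.044×10^-12)(141)(4.40×10^5)(0.9988) = 1.89×10^-4 A.

1.89×10^-4 A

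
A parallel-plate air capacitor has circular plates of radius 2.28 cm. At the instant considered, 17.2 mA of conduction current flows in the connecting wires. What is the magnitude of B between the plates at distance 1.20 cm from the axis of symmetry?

7.94×10^-8 T

No conduction current crosses the gap, so I_d there equals the 0.0172 A in the leads.
An Ampèrian loop of radius r encloses a fraction (r/R)² of I_d. Then B·2πr = μ₀ I_d (r/R)², giving B = μ₀ I_d r/(2πR²) = 7.94×10^-8 T.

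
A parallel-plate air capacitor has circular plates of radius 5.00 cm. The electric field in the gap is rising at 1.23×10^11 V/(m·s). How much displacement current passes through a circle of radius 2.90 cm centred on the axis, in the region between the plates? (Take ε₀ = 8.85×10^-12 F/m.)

2.88×10^-3 A

Through the whole plate area (πR² = 7.854×10^-3 m²), I_d = ε₀ πR² dE/dt = 8.549×10^-3 A.
The field is uniform, so I_d,enc = I_d (r/R)² = (8.549×10^-3)(2.90/5.00)² = 2.88×10^-3 A.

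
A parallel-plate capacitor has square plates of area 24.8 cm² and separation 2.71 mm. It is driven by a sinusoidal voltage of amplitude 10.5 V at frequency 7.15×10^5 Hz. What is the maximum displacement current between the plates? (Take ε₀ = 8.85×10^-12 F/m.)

3.82×10^-4 A

(dE/dt)_max = V₀ω/d = 1.740×10^10 V/(m·s); ω = 2πf = 4.492×10^6 rad/s.
I_d,max = ε₀ A (dE/dt)_max = (8.85×10^-12)(2.48×10^-3)(1.740×10^10) = 3.82×10^-4 A.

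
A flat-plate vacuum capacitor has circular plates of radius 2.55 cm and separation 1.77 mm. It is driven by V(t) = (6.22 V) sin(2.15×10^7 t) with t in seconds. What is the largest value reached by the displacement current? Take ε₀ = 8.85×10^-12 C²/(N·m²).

C = ε₀A/d = (8.85×10^-12)(2.043×10^-3)/(1.77×10^-3) = 1.022×10^-11 F; ω = 2.15×10^7 rad/s.
I_d = C dV/dt, so |I_d|_max = C V₀ ω = (1.022×10^-11)(6.22)(2.15×10^7) = 1.37×10^-3 A.

1.37×10^-3 A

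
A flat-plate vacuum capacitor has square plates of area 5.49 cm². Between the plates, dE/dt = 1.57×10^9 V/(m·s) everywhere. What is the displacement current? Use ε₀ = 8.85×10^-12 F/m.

7.63×10^-6 A

The displacement current is ε₀ times dΦ_E/dt = ε₀ A dE/dt = (8.85×10^-12)(5.49×10^-4)(1.57×10^9) = 7.63×10^-6 A.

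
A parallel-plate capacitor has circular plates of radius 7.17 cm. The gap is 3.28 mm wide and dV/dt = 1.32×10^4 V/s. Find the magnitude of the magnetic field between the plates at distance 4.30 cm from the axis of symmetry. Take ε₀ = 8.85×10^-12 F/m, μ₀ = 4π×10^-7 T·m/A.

9.62×10^-13 T

I_d = C dV/dt with C = ε₀πR²/d = 4.358×10^-11 F, so I_d = (4.358×10^-11)(1.32×10^4) = 5.753×10^-7 A.
An Ampèrian loop of radius r encloses a fraction (r/R)² of I_d. Then B·2πr = μ₀ I_d (r/R)², giving B = μ₀ I_d r/(2πR²) = 9.62×10^-13 T.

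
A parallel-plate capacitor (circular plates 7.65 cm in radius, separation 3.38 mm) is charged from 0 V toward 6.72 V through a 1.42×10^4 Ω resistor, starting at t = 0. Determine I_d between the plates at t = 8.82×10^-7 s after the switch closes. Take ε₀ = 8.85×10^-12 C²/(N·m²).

1.30×10^-4 A

C = ε₀A/d = (8.85×10^-12)(0.01839)/(3.38×10^-3) = 4.815×10^-11 F and τ = RC = 6.837×10^-7 s. I_d in the gap equals the RC charging current.
I_d(t) = (V₀/R) e^(−t/τ) = 4.732×10^-4 · e^(−1.290) = 1.30×10^-4 A.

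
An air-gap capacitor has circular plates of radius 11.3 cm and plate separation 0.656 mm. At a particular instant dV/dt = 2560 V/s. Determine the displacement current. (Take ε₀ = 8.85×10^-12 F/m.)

1.39×10^-6 A

The displacement current equals the charging current C dV/dt. With C = ε₀A/d = (8.85×10^-12)(0.04011)/(6.56×10^-4) = 5.411×10^-10 F, I_d = (5.411×10^-10)(2560) = 1.39×10^-6 A.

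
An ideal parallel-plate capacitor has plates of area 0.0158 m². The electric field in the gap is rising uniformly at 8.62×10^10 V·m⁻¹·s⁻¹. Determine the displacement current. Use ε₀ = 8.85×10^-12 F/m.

I_d = ε₀ A (dE/dt) = (8.85×10^-12)(0.0158 m²)(8.62×10^10) = 0.0121 A.

0.0121 A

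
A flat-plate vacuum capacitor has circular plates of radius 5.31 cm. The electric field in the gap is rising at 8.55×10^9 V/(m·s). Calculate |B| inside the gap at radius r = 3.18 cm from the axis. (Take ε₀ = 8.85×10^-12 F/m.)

1.51×10^-9 T

I_d = ε₀ dΦ_E/dt = ε₀ πR² (dE/dt) = (8.85×10^-12)(8.858×10^-3)(8.55×10^9) = 6.703×10^-4 A through the full plate area.
For r < R the Ampère–Maxwell law gives B(2πr) = μ₀ I_d (r²/R²), so B = μ₀ I_d r/(2πR²) = (4π×10^-7)(6.703×10^-4)(0.0318)/(2π·0.0531²) = 1.51×10^-9 T.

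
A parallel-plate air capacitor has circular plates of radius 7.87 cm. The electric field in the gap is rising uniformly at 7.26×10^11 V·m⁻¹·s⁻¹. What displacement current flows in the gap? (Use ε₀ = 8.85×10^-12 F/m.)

0.125 A

The displacement current is ε₀ times dΦ_E/dt = ε₀ A dE/dt = (8.85×10^-12)(0.01946)(7.26×10^11) = 0.125 A.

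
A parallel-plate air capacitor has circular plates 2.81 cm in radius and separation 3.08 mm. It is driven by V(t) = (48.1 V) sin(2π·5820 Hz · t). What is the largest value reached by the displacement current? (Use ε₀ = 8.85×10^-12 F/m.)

C = ε₀A/d = (8.85×10^-12)(2.481×10^-3)/(3.08×10^-3) = 7.129×10^-12 F; ω = 2πf = 3.657×10^4 rad/s.
I_d = C dV/dt, so |I_d|_max = C V₀ ω = (7.129×10^-12)(48.1)(3.657×10^4) = 1.25×10^-5 A.

1.25×10^-5 A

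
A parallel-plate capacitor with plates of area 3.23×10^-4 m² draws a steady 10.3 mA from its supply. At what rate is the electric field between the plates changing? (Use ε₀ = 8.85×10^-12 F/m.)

The displacement current between the plates equals the conduction current, I_d = 10.3 mA.
Inverting I_d = ε₀ A dE/dt gives dE/dt = 0.0103 / (8.85×10^-12 · 3.23×10^-4) = 3.60×10^12 V/(m·s).

3.60×10^12 V/(m·s)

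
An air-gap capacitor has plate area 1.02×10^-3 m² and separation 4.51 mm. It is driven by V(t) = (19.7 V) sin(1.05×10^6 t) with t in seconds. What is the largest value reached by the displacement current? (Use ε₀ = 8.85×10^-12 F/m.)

4.14×10^-5 A

(dE/dt)_max = V₀ω/d = 4.586×10^9 V/(m·s); ω = 1.05×10^6 rad/s.
I_d,max = ε₀ A (dE/dt)_max = (8.85×10^-12)(1.02×10^-3)(4.586×10^9) = 4.14×10^-5 A.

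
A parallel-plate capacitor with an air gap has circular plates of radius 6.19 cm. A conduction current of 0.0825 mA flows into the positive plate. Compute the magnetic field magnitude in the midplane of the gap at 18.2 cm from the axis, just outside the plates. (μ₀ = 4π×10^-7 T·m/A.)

9.07×10^-11 T

No conduction current crosses the gap, so I_d there equals the 8.25×10^-5 A in the leads.
For r ≥ R the full I_d is enclosed: B = μ₀ I_d/(2πr) = (4π×10^-7)(8.25×10^-5)/(2π·0.182) = 9.07×10^-11 T.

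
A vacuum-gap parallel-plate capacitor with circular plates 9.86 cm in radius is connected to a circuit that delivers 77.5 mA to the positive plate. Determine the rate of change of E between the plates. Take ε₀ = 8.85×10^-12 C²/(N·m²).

The displacement current between the plates equals the conduction current, I_d = 77.5 mA.
Then dE/dt = I_d/(ε₀A) = 2.87×10^11 V/(m·s).

2.87×10^11 V/(m·s)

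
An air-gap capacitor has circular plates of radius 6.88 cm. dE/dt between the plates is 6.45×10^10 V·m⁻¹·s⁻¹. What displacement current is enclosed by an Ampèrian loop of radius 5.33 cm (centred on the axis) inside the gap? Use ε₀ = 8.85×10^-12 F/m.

I_d = ε₀ dΦ_E/dt = ε₀ πR² (dE/dt) = (8.85×10^-12)(0.01487)(6.45×10^10) = 8.488×10^-3 A through the full plate area.
Since J_d is uniform, the enclosed fraction is (r/R)² = 0.6002, giving I_d,enc = 5.09×10^-3 A.

5.09×10^-3 A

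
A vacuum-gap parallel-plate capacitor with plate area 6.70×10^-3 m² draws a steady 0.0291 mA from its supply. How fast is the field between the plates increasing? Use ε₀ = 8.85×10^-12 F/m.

4.91×10^8 V/(m·s)

By continuity, I_d in the gap equals the 0.0291 mA flowing in the wire.
Inverting I_d = ε₀ A dE/dt gives dE/dt = 2.91×10^-5 / (8.85×10^-12 · 6.70×10^-3) = 4.91×10^8 V/(m·s).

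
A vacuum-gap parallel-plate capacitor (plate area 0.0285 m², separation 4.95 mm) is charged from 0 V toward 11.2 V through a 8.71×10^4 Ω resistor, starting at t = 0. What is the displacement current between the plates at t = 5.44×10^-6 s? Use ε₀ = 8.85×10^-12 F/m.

3.77×10^-5 A

C = ε₀A/d = (8.85×10^-12)(0.0285)/(4.95×10^-3) = 5.095×10^-11 F and τ = RC = 4.438×10^-6 s. I_d in the gap equals the RC charging current.
I_d(t) = (V₀/R) e^(−t/τ) = 1.286×10^-4 · e^(−1.226) = 3.77×10^-5 A.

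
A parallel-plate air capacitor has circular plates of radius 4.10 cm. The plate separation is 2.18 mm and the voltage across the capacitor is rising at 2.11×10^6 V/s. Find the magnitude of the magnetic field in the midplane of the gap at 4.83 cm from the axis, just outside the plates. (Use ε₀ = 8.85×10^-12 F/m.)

I_d = C dV/dt with C = ε₀πR²/d = 2.144×10^-11 F, so I_d = (2.144×10^-11)(2.11×10^6) = 4.524×10^-5 A.
For r ≥ R the full I_d is enclosed: B = μ₀ I_d/(2πr) = (4π×10^-7)(4.524×10^-5)/(2π·0.0483) = 1.87×10^-10 T.

1.87×10^-10 T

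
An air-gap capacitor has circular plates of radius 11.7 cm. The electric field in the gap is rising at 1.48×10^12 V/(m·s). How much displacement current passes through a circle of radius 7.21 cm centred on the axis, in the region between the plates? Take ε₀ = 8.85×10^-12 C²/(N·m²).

0.214 A

I_d = ε₀ dΦ_E/dt = ε₀ πR² (dE/dt) = (8.85×10^-12)(0.04301)(1.48×10^12) = 0.5633 A through the full plate area.
Through an area πr² the displacement current is I_d·(πr²/πR²) = I_d (r/R)² = 0.214 A.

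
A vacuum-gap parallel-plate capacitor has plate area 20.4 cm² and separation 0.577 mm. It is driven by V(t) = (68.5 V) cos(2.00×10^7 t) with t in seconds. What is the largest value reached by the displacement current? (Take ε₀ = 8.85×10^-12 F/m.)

(dE/dt)_max = V₀ω/d = 2.374×10^12 V/(m·s); ω = 2.00×10^7 rad/s.
I_d,max = ε₀ A (dE/dt)_max = (8.85×10^-12)(2.04×10^-3)(2.374×10^12) = 0.0429 A.

0.0429 A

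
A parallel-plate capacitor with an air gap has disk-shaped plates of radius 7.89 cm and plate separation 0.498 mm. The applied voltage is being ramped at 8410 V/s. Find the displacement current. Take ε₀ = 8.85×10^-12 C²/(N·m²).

2.92×10^-6 A

E = V/d so dE/dt = (dV/dt)/d = 1.689×10^7 V/(m·s), and I_d = ε₀ A dE/dt = (8.85×10^-12)(0.01956)(1.689×10^7) = 2.92×10^-6 A.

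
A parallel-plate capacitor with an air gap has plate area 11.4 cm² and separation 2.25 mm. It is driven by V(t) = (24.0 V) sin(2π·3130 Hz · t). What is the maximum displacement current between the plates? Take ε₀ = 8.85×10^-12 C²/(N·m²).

(dE/dt)_max = V₀ω/d = 2.098×10^8 V/(m·s); ω = 2πf = 1.967×10^4 rad/s.
I_d,max = ε₀ A (dE/dt)_max = (8.85×10^-12)(1.14×10^-3)(2.098×10^8) = 2.12×10^-6 A.

2.12×10^-6 A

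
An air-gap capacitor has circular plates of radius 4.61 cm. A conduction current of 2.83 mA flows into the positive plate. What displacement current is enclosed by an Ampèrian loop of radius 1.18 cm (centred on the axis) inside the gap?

1.85×10^-4 A

By continuity the displacement current in the gap matches the conduction current: I_d = 2.83×10^-3 A.
Through an area πr² the displacement current is I_d·(πr²/πR²) = I_d (r/R)² = 1.85×10^-4 A.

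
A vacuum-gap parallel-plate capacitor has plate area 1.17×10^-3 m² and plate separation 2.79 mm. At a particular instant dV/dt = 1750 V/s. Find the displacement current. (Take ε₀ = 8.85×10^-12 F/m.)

6.49×10^-9 A

The field between the plates is E = V/d, so dE/dt = (1750)/(2.79×10^-3 m) = 6.272×10^5 V/(m·s).
I_d = ε₀ A (dE/dt) = (8.85×10^-12)(1.17×10^-3)(6.272×10^5) = 6.49×10^-9 A.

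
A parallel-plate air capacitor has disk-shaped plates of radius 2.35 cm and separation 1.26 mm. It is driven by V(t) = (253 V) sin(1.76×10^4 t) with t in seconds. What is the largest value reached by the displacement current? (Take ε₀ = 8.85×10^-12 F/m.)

C = ε₀A/d = (8.85×10^-12)(1.735×10^-3)/(1.26×10^-3) = 1.219×10^-11 F; ω = 1.76×10^4 rad/s.
I_d = C dV/dt, so |I_d|_max = C V₀ ω = (1.219×10^-11)(253)(1.76×10^4) = 5.43×10^-5 A.

5.43×10^-5 A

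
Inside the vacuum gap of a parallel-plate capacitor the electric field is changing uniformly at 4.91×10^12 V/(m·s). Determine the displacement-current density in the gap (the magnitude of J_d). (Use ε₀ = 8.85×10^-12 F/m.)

43.5 A/m²

The displacement-current density is ε₀ ∂E/∂t = (8.85×10^-12)(4.91×10^12) = 43.5 A/m².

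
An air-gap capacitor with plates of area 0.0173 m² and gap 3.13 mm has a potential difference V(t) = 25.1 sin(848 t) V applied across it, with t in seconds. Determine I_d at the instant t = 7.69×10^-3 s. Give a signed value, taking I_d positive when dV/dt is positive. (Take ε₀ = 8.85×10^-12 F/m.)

dE/dt = (V₀ω/d)·cos(ωt) with ωt = 6.52112 rad: (25.1)(848)(0.9718)/(3.13×10^-3) = 6.608×10^6 V/(m·s).
I_d = ε₀ A dE/dt = (8.85×10^-12)(0.0173)(6.608×10^6) = 1.01×10^-6 A.

1.01×10^-6 A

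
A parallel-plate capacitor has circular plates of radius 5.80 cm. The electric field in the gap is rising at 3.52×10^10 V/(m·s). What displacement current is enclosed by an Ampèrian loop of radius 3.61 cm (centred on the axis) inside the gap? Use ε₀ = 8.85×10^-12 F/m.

1.28×10^-3 A

Total displacement current: I_d = ε₀(πR²)(dE/dt) = (8.85×10^-12)(0.01057)(3.52×10^10) = 3.293×10^-3 A.
Since J_d is uniform, the enclosed fraction is (r/R)² = 0.3874, giving I_d,enc = 1.28×10^-3 A.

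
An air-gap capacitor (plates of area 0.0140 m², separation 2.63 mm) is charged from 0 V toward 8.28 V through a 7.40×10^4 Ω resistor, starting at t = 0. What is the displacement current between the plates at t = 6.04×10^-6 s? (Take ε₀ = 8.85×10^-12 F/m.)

C = ε₀A/d = (8.85×10^-12)(0.0140)/(2.63×10^-3) = 4.711×10^-11 F, so τ = RC = 3.486×10^-6 s.
The conduction current is I(t) = (V₀/R) e^(−t/τ), and the displacement current between the plates equals it.
t/τ = 1.733; I_d = (8.28/7.40×10^4) · e^(−1.733) = (1.119×10^-4)(0.1768) = 1.98×10^-5 A.

1.98×10^-5 A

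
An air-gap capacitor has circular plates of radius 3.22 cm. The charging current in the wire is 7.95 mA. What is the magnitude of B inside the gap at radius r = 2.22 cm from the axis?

No conduction current crosses the gap, so I_d there equals the 7.95×10^-3 A in the leads.
∮B·dl = μ₀ I_d,enc with I_d,enc = I_d r²/R² = 3.779×10^-3 A; so B = μ₀ I_d,enc/(2πr) = 3.40×10^-8 T.

3.40×10^-8 T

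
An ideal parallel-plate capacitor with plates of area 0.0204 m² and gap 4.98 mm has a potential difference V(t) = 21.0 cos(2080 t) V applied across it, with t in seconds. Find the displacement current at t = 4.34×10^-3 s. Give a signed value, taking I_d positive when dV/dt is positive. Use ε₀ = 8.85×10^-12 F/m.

dE/dt = (V₀ω/d)·−sin(ωt) with ωt = 9.0272 rad: (21.0)(2080)(-0.3872)/(4.98×10^-3) = -3.396×10^6 V/(m·s).
I_d = ε₀ A dE/dt = (8.85×10^-12)(0.0204)(-3.396×10^6) = -6.13×10^-7 A.

-6.13×10^-7 A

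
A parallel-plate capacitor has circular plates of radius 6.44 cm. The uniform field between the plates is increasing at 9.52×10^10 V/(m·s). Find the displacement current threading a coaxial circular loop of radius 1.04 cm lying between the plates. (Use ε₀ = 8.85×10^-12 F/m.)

2.86×10^-4 A

Through the whole plate area (πR² = 0.01303 m²), I_d = ε₀ πR² dE/dt = 0.01098 A.
Since J_d is uniform, the enclosed fraction is (r/R)² = 0.02608, giving I_d,enc = 2.86×10^-4 A.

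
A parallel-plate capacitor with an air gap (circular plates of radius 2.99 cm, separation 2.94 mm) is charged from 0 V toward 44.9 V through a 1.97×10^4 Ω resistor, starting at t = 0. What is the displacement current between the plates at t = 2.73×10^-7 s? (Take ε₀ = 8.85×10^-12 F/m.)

C = ε₀A/d = (8.85×10^-12)(2.809×10^-3)/(2.94×10^-3) = 8.456×10^-12 F and τ = RC = 1.666×10^-7 s. I_d in the gap equals the RC charging current.
I_d(t) = (V₀/R) e^(−t/τ) = 2.279×10^-3 · e^(−1.639) = 4.43×10^-4 A.

4.43×10^-4 A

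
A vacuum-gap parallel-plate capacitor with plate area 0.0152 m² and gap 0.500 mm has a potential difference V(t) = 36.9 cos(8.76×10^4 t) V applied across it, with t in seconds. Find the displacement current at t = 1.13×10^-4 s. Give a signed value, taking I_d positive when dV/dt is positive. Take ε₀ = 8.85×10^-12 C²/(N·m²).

C = ε₀A/d = (8.85×10^-12)(0.0152)/(5.00×10^-4) = 2.690×10^-10 F. dV/dt = V₀ω·−sin(ωt); at ωt = 9.8988 rad this factor is 0.4565.
I_d = C dV/dt = (2.690×10^-10)(36.9)(8.76×10^4)(0.4565) = 3.97×10^-4 A.

3.97×10^-4 A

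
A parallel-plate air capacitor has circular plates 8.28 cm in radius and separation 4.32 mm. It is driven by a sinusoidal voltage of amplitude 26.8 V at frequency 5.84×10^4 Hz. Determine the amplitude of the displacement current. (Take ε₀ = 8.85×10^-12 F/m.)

(dE/dt)_max = V₀ω/d = 2.276×10^9 V/(m·s); ω = 2πf = 3.669×10^5 rad/s.
I_d,max = ε₀ A (dE/dt)_max = (8.85×10^-12)(0.02154)(2.276×10^9) = 4.34×10^-4 A.

4.34×10^-4 A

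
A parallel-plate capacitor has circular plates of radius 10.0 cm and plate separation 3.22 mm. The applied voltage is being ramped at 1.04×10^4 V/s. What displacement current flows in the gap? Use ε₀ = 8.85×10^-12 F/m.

E = V/d so dE/dt = (dV/dt)/d = 3.230×10^6 V/(m·s), and I_d = ε₀ A dE/dt = (8.85×10^-12)(0.03142)(3.230×10^6) = 8.98×10^-7 A.

8.98×10^-7 A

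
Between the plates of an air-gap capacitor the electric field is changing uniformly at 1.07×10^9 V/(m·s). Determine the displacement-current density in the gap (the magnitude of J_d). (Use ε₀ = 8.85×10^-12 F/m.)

9.47×10^-3 A/m²

J_d = ε₀ dE/dt = (8.85×10^-12)(1.07×10^9) = 9.47×10^-3 A/m².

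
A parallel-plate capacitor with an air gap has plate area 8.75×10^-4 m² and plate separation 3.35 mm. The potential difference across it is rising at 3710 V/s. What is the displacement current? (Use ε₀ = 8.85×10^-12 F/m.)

C = ε₀A/d = (8.85×10^-12)(8.75×10^-4)/(3.35×10^-3) = 2.312×10^-12 F.
I_d = C dV/dt = (2.312×10^-12)(3710) = 8.58×10^-9 A.

8.58×10^-9 A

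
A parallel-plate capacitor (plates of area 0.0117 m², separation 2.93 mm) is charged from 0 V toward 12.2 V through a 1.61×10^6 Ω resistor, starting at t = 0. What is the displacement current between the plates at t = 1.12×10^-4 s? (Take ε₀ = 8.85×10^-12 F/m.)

1.06×10^-6 A

C = ε₀A/d = (8.85×10^-12)(0.0117)/(2.93×10^-3) = 3.534×10^-11 F and τ = RC = 5.690×10^-5 s. I_d in the gap equals the RC charging current.
I_d(t) = (V₀/R) e^(−t/τ) = 7.578×10^-6 · e^(−1.968) = 1.06×10^-6 A.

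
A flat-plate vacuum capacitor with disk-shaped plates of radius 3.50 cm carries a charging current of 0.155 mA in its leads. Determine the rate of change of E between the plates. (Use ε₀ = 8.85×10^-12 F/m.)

4.55×10^9 V/(m·s)

By continuity, I_d in the gap equals the 0.155 mA flowing in the wire.
Inverting I_d = ε₀ A dE/dt gives dE/dt = 1.55×10^-4 / (8.85×10^-12 · 3.848×10^-3) = 4.55×10^9 V/(m·s).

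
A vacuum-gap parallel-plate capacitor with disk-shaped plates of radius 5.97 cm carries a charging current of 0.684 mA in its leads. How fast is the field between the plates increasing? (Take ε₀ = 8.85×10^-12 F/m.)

6.90×10^9 V/(m·s)

By continuity, I_d in the gap equals the 0.684 mA flowing in the wire.
Then dE/dt = I_d/(ε₀A) = 6.90×10^9 V/(m·s).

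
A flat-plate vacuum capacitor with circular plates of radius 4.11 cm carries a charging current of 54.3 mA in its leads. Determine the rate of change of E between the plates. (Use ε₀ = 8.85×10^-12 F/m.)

The displacement current between the plates equals the conduction current, I_d = 54.3 mA.
Then dE/dt = I_d/(ε₀A) = 1.16×10^12 V/(m·s).

1.16×10^12 V/(m·s)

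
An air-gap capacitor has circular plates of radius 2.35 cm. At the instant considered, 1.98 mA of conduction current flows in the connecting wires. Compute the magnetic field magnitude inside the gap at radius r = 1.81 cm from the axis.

No conduction current crosses the gap, so I_d there equals the 1.98×10^-3 A in the leads.
For r < R the Ampère–Maxwell law gives B(2πr) = μ₀ I_d (r²/R²), so B = μ₀ I_d r/(2πR²) = (4π×10^-7)(1.98×10^-3)(0.0181)/(2π·0.0235²) = 1.30×10^-8 T.

1.30×10^-8 T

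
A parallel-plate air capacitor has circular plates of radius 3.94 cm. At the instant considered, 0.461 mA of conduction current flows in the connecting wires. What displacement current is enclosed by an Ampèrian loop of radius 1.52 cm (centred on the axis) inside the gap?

6.86×10^-5 A

No conduction current crosses the gap, so I_d there equals the 4.61×10^-4 A in the leads.
The field is uniform, so I_d,enc = I_d (r/R)² = (4.61×10^-4)(1.52/3.94)² = 6.86×10^-5 A.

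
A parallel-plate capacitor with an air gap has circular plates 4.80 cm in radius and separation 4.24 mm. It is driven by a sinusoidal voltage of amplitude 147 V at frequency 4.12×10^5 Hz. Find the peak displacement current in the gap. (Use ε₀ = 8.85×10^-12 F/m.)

The displacement current equals the conduction current C dV/dt, which peaks at C V₀ ω.
With C = ε₀A/d = (8.85×10^-12)(7.238×10^-3)/(4.24×10^-3) = 1.511×10^-11 F and ω = 2πf = 2.589×10^6 rad/s, I_d,max = (1.511×10^-11)(147)(2.589×10^6) = 5.75×10^-3 A.

5.75×10^-3 A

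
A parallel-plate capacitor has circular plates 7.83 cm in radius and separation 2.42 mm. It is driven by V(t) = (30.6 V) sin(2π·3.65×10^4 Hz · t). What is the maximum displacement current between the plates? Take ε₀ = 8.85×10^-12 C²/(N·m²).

4.94×10^-4 A

(dE/dt)_max = V₀ω/d = 2.899×10^9 V/(m·s); ω = 2πf = 2.293×10^5 rad/s.
I_d,max = ε₀ A (dE/dt)_max = (8.85×10^-12)(0.01926)(2.899×10^9) = 4.94×10^-4 A.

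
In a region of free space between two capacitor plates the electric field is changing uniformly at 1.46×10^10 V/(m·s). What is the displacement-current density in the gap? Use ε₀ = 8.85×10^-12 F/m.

J_d = ε₀ dE/dt = (8.85×10^-12)(1.46×10^10) = 0.129 A/m².

0.129 A/m²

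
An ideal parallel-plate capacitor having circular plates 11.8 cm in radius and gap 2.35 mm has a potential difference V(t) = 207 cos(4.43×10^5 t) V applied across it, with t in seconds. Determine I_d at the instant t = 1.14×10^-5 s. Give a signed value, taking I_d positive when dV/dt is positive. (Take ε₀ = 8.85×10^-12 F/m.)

0.0143 A

dE/dt = (V₀ω/d)·−sin(ωt) with ωt = 5.0502 rad: (207)(4.43×10^5)(0.9435)/(2.35×10^-3) = 3.682×10^10 V/(m·s).
I_d = ε₀ A dE/dt = (8.85×10^-12)(0.04374)(3.682×10^10) = 0.0143 A.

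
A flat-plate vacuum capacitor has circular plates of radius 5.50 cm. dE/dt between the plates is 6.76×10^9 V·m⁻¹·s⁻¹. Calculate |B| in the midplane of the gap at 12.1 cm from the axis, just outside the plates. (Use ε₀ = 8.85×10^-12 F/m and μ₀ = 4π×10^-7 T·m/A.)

9.40×10^-10 T

Through the whole plate area (πR² = 9.503×10^-3 m²), I_d = ε₀ πR² dE/dt = 5.685×10^-4 A.
With r > R the enclosed displacement current is the full I_d; B = μ₀ I_d / (2πr) = 9.40×10^-10 T.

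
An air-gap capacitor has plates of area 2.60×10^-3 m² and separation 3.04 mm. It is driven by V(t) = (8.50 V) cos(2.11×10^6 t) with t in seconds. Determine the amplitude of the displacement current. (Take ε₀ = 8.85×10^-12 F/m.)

1.36×10^-4 A

C = ε₀A/d = (8.85×10^-12)(2.60×10^-3)/(3.04×10^-3) = 7.569×10^-12 F; ω = 2.11×10^6 rad/s.
I_d = C dV/dt, so |I_d|_max = C V₀ ω = (7.569×10^-12)(8.50)(2.11×10^6) = 1.36×10^-4 A.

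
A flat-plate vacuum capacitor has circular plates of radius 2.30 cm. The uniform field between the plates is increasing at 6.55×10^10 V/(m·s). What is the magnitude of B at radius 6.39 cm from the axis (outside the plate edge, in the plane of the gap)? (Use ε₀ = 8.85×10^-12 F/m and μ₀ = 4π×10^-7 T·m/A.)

I_d = ε₀ dΦ_E/dt = ε₀ πR² (dE/dt) = (8.85×10^-12)(1.662×10^-3)(6.55×10^10) = 9.634×10^-4 A through the full plate area.
With r > R the enclosed displacement current is the full I_d; B = μ₀ I_d / (2πr) = 3.02×10^-9 T.

3.02×10^-9 T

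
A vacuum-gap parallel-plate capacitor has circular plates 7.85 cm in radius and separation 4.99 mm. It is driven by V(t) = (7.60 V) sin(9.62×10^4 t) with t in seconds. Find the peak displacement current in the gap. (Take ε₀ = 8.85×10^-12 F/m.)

(dE/dt)_max = V₀ω/d = 1.465×10^8 V/(m·s); ω = 9.62×10^4 rad/s.
I_d,max = ε₀ A (dE/dt)_max = (8.85×10^-12)(0.01936)(1.465×10^8) = 2.51×10^-5 A.

2.51×10^-5 A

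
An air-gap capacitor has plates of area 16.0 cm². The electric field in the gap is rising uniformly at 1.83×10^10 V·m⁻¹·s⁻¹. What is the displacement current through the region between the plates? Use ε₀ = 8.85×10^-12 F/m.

I_d = ε₀ A (dE/dt) = (8.85×10^-12)(1.60×10^-3 m²)(1.83×10^10) = 2.59×10^-4 A.

2.59×10^-4 A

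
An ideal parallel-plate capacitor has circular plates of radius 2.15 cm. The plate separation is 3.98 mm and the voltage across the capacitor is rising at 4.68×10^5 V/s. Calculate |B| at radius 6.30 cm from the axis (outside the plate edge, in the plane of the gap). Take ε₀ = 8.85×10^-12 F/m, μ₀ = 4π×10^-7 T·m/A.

4.80×10^-12 T

With E = V/d, dE/dt = 1.176×10^8 V/(m·s) and πR² = 1.452×10^-3 m², giving I_d = ε₀ πR² dE/dt = 1.511×10^-6 A.
With r > R the enclosed displacement current is the full I_d; B = μ₀ I_d / (2πr) = 4.80×10^-12 T.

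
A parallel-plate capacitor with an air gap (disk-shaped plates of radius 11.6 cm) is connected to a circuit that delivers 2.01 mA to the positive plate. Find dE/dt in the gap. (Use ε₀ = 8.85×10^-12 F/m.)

5.37×10^9 V/(m·s)

The displacement current between the plates equals the conduction current, I_d = 2.01 mA.
Then dE/dt = I_d/(ε₀A) = 5.37×10^9 V/(m·s).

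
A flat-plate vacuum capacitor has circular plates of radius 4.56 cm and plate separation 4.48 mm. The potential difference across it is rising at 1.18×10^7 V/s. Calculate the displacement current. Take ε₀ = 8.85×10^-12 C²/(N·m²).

The field between the plates is E = V/d, so dE/dt = (1.18×10^7)/(4.48×10^-3 m) = 2.634×10^9 V/(m·s).
I_d = ε₀ A (dE/dt) = (8.85×10^-12)(6.533×10^-3)(2.634×10^9) = 1.52×10^-4 A.

1.52×10^-4 A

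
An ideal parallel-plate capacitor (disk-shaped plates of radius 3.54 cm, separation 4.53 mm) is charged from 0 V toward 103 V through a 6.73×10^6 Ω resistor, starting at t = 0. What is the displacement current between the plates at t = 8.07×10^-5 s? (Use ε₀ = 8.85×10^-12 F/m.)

3.22×10^-6 A

C = ε₀A/d = (8.85×10^-12)(3.937×10^-3)/(4.53×10^-3) = 7.691×10^-12 F, so τ = RC = 5.176×10^-5 s.
The conduction current is I(t) = (V₀/R) e^(−t/τ), and the displacement current between the plates equals it.
t/τ = 1.559; I_d = (103/6.73×10^6) · e^(−1.559) = (1.530×10^-5)(0.2103) = 3.22×10^-6 A.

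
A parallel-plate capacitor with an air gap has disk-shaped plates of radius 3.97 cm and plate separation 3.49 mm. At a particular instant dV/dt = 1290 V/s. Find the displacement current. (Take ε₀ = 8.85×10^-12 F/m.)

The displacement current equals the charging current C dV/dt. With C = ε₀A/d = (8.85×10^-12)(4.951×10^-3)/(3.49×10^-3) = 1.255×10^-11 F, I_d = (1.255×10^-11)(1290) = 1.62×10^-8 A.

1.62×10^-8 A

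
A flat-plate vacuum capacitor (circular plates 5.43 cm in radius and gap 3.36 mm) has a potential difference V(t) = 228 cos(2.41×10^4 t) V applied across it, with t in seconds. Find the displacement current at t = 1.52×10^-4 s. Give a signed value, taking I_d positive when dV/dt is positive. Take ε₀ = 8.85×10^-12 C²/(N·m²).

dE/dt = (V₀ω/d)·−sin(ωt) with ωt = 3.6632 rad: (228)(2.41×10^4)(0.4983)/(3.36×10^-3) = 8.149×10^8 V/(m·s).
I_d = ε₀ A dE/dt = (8.85×10^-12)(9.263×10^-3)(8.149×10^8) = 6.68×10^-5 A.

6.68×10^-5 A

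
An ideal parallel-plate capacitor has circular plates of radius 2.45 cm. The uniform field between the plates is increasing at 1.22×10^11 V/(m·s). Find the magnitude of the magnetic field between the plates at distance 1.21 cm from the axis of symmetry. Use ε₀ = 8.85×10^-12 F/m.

Total displacement current: I_d = ε₀(πR²)(dE/dt) = (8.85×10^-12)(1.886×10^-3)(1.22×10^11) = 2.036×10^-3 A.
An Ampèrian loop of radius r encloses a fraction (r/R)² of I_d. Then B·2πr = μ₀ I_d (r/R)², giving B = μ₀ I_d r/(2πR²) = 8.21×10^-9 T.

8.21×10^-9 T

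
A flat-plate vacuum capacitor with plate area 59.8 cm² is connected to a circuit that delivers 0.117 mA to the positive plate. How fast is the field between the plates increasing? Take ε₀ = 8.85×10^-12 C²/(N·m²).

2.21×10^9 V/(m·s)

Charge continuity gives I_d = I = 1.17×10^-4 A between the plates.
Since I_d = ε₀ A dE/dt, dE/dt = I_d/(ε₀A) = (1.17×10^-4)/((8.85×10^-12)(5.98×10^-3)) = 2.21×10^9 V/(m·s).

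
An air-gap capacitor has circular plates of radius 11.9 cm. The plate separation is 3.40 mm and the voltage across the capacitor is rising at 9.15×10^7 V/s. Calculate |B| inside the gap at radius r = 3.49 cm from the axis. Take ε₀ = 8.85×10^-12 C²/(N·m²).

5.22×10^-9 T

I_d = C dV/dt with C = ε₀πR²/d = 1.158×10^-10 F, so I_d = (1.158×10^-10)(9.15×10^7) = 0.01060 A.
∮B·dl = μ₀ I_d,enc with I_d,enc = I_d r²/R² = 9.117×10^-4 A; so B = μ₀ I_d,enc/(2πr) = 5.22×10^-9 T.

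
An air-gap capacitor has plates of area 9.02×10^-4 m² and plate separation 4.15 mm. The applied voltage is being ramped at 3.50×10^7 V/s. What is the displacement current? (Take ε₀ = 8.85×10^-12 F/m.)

6.73×10^-5 A

The field between the plates is E = V/d, so dE/dt = (3.50×10^7)/(4.15×10^-3 m) = 8.434×10^9 V/(m·s).
I_d = ε₀ A (dE/dt) = (8.85×10^-12)(9.02×10^-4)(8.434×10^9) = 6.73×10^-5 A.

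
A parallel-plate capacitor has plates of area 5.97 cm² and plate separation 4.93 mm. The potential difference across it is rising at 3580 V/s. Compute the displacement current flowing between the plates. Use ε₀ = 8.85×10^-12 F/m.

3.84×10^-9 A

C = ε₀A/d = (8.85×10^-12)(5.97×10^-4)/(4.93×10^-3) = 1.072×10^-12 F.
I_d = C dV/dt = (1.072×10^-12)(3580) = 3.84×10^-9 A.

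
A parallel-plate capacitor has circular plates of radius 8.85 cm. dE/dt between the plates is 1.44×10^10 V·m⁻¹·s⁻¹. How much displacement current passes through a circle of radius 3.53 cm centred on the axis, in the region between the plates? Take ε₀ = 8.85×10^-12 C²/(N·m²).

4.99×10^-4 A

Through the whole plate area (πR² = 0.02461 m²), I_d = ε₀ πR² dE/dt = 3.136×10^-3 A.
Through an area πr² the displacement current is I_d·(πr²/πR²) = I_d (r/R)² = 4.99×10^-4 A.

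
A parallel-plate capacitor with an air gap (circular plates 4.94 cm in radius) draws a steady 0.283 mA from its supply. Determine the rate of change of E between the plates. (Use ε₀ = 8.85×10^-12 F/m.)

By continuity, I_d in the gap equals the 0.283 mA flowing in the wire.
Since I_d = ε₀ A dE/dt, dE/dt = I_d/(ε₀A) = (2.83×10^-4)/((8.85×10^-12)(7.667×10^-3)) = 4.17×10^9 V/(m·s).

4.17×10^9 V/(m·s)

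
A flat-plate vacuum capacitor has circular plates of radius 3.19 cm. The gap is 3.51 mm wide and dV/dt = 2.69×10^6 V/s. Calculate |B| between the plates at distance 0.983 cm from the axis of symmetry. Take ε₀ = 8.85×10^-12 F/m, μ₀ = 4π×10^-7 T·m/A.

4.19×10^-11 T

With E = V/d, dE/dt = 7.664×10^8 V/(m·s) and πR² = 3.197×10^-3 m², giving I_d = ε₀ πR² dE/dt = 2.168×10^-5 A.
An Ampèrian loop of radius r encloses a fraction (r/R)² of I_d. Then B·2πr = μ₀ I_d (r/R)², giving B = μ₀ I_d r/(2πR²) = 4.19×10^-11 T.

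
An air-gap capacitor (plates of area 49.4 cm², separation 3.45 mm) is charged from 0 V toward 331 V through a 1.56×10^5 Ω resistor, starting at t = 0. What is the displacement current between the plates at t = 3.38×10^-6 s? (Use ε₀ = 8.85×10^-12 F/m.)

3.84×10^-4 A

C = ε₀A/d = (8.85×10^-12)(4.94×10^-3)/(3.45×10^-3) = 1.267×10^-11 F, so τ = RC = 1.977×10^-6 s.
The conduction current is I(t) = (V₀/R) e^(−t/τ), and the displacement current between the plates equals it.
t/τ = 1.710; I_d = (331/1.56×10^5) · e^(−1.710) = (2.122×10^-3)(0.1809) = 3.84×10^-4 A.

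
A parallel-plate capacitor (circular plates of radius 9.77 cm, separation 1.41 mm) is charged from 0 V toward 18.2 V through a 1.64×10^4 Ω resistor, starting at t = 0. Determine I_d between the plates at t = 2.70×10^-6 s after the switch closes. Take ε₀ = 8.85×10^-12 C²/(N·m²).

4.63×10^-4 A

With C = ε₀A/d = (8.85×10^-12)(0.02999)/(1.41×10^-3) = 1.882×10^-10 F, the time constant is τ = RC = 3.086×10^-6 s, so t/τ = 0.8749 and e^(−t/τ) = 0.4169.
I_d = I_cond = (V₀/R) e^(−t/τ) = (1.110×10^-3)(0.4169) = 4.63×10^-4 A.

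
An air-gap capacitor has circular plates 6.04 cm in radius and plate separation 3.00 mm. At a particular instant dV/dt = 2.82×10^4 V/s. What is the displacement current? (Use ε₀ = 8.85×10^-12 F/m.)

9.53×10^-7 A

C = ε₀A/d = (8.85×10^-12)(0.01146)/(3.00×10^-3) = 3.381×10^-11 F.
I_d = C dV/dt = (3.381×10^-11)(2.82×10^4) = 9.53×10^-7 A.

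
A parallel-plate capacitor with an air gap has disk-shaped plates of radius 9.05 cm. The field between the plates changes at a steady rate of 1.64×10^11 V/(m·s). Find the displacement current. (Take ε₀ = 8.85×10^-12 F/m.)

0.0373 A

With a uniform field, Φ_E = EA, so I_d = ε₀ A dE/dt = 0.0373 A.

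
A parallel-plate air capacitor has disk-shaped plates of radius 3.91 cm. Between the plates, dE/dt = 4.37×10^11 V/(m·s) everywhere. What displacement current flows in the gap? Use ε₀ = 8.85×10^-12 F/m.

0.0186 A

With a uniform field, Φ_E = EA, so I_d = ε₀ A dE/dt = 0.0186 A.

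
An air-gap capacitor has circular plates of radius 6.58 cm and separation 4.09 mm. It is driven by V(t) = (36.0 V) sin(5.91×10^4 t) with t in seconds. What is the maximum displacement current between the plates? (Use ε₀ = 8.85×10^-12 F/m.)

6.26×10^-5 A

The displacement current equals the conduction current C dV/dt, which peaks at C V₀ ω.
With C = ε₀A/d = (8.85×10^-12)(0.01360)/(4.09×10^-3) = 2.943×10^-11 F and ω = 5.91×10^4 rad/s, I_d,max = (2.943×10^-11)(36.0)(5.91×10^4) = 6.26×10^-5 A.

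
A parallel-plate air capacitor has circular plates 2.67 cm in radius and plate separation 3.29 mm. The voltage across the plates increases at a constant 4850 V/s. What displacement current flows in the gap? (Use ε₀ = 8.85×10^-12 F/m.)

2.92×10^-8 A

The displacement current equals the charging current C dV/dt. With C = ε₀A/d = (8.85×10^-12)(2.240×10^-3)/(3.29×10^-3) = 6.026×10^-12 F, I_d = (6.026×10^-12)(4850) = 2.92×10^-8 A.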